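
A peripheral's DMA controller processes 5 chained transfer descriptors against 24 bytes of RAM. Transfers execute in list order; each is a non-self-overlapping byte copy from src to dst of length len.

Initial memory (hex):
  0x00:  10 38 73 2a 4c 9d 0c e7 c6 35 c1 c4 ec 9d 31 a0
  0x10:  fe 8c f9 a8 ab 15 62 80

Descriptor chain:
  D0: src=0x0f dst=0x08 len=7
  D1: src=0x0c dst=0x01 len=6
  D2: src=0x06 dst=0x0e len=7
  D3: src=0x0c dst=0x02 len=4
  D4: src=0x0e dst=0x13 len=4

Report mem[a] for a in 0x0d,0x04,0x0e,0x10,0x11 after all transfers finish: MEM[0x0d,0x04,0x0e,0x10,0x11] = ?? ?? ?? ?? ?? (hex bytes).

MEM[0x0d,0x04,0x0e,0x10,0x11] = ab 8c 8c a0 fe

D0: mem[0x08..0x0e] <- [a0 fe 8c f9 a8 ab 15]
D1: mem[0x01..0x06] <- [a8 ab 15 a0 fe 8c]
D2: mem[0x0e..0x14] <- [8c e7 a0 fe 8c f9 a8]
D3: mem[0x02..0x05] <- [a8 ab 8c e7]
D4: mem[0x13..0x16] <- [8c e7 a0 fe]
query mem[0x0d]=0xab, mem[0x04]=0x8c, mem[0x0e]=0x8c, mem[0x10]=0xa0, mem[0x11]=0xfe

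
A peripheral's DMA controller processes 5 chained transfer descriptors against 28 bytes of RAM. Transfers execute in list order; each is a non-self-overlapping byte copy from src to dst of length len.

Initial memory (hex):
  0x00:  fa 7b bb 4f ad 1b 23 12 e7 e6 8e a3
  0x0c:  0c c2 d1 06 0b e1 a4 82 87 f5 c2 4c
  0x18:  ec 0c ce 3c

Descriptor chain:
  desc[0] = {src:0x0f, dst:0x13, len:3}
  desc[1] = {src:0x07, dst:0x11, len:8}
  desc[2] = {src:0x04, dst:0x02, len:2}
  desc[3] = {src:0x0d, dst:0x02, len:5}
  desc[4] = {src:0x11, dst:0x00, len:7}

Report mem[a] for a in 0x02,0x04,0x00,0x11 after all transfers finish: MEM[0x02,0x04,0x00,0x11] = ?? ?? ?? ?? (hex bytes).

MEM[0x02,0x04,0x00,0x11] = e6 a3 12 12

  after D0: wrote 3B at 0x13 = 060be1
  after D1: wrote 8B at 0x11 = 12e7e68ea30cc2d1
  after D2: wrote 2B at 0x02 = ad1b
  after D3: wrote 5B at 0x02 = c2d1060b12
  after D4: wrote 7B at 0x00 = 12e7e68ea30cc2
query mem[0x02]=0xe6, mem[0x04]=0xa3, mem[0x00]=0x12, mem[0x11]=0x12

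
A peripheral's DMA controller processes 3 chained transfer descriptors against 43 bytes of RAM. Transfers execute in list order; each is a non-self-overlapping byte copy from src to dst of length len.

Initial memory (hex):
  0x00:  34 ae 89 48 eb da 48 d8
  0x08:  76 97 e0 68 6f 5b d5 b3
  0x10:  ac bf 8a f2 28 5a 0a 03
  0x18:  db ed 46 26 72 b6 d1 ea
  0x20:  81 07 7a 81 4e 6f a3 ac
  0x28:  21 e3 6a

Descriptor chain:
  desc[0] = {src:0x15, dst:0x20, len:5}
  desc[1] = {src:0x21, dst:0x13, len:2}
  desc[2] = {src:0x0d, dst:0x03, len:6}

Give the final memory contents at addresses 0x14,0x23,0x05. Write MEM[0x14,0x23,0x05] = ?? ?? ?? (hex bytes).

MEM[0x14,0x23,0x05] = 03 db b3

  after D0: wrote 5B at 0x20 = 5a0a03dbed
  after D1: wrote 2B at 0x13 = 0a03
  after D2: wrote 6B at 0x03 = 5bd5b3acbf8a
query mem[0x14]=0x03, mem[0x23]=0xdb, mem[0x05]=0xb3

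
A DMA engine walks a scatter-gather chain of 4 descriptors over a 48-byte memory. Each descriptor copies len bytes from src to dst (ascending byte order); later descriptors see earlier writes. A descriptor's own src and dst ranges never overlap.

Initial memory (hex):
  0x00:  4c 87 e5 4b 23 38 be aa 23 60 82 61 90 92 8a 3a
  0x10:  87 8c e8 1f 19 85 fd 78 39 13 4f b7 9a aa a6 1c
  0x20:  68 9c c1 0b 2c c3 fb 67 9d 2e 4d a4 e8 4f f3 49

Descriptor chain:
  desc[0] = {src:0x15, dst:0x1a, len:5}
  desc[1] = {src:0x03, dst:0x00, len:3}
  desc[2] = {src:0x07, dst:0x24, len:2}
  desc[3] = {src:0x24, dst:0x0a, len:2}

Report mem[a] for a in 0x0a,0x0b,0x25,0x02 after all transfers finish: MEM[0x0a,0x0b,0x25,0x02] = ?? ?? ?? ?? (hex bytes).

  after D0: wrote 5B at 0x1a = 85fd783913
  after D1: wrote 3B at 0x00 = 4b2338
  after D2: wrote 2B at 0x24 = aa23
  after D3: wrote 2B at 0x0a = aa23
query mem[0x0a]=0xaa, mem[0x0b]=0x23, mem[0x25]=0x23, mem[0x02]=0x38

MEM[0x0a,0x0b,0x25,0x02] = aa 23 23 38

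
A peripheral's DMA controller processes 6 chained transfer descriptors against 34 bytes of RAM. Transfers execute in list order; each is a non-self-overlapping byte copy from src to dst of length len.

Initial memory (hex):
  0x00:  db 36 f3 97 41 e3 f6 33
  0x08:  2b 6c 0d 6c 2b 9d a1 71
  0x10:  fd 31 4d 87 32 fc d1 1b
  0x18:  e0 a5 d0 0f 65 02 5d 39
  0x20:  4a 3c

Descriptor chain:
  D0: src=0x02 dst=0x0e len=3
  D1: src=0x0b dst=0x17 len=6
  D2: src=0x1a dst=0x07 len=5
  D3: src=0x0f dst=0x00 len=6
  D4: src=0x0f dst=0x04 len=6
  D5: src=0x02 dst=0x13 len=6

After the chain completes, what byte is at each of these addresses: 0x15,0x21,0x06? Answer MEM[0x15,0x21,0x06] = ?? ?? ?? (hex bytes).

MEM[0x15,0x21,0x06] = 97 3c 31

[0] 0x02->0x0e len=3 : f3 97 41
[1] 0x0b->0x17 len=6 : 6c 2b 9d f3 97 41
[2] 0x1a->0x07 len=5 : f3 97 41 02 5d
[3] 0x0f->0x00 len=6 : 97 41 31 4d 87 32
[4] 0x0f->0x04 len=6 : 97 41 31 4d 87 32
[5] 0x02->0x13 len=6 : 31 4d 97 41 31 4d
query mem[0x15]=0x97, mem[0x21]=0x3c, mem[0x06]=0x31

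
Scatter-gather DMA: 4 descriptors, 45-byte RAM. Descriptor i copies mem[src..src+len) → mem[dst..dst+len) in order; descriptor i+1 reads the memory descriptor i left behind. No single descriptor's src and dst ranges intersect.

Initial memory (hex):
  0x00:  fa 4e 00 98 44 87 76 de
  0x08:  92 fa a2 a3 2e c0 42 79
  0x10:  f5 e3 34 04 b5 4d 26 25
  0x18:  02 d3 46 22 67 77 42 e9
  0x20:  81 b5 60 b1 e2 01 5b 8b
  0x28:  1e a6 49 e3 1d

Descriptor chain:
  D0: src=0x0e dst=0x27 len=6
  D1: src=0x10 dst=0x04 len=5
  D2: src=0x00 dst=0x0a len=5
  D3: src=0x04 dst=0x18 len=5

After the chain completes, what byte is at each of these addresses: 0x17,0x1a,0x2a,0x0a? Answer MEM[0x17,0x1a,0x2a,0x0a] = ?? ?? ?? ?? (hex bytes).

  after D0: wrote 6B at 0x27 = 4279f5e33404
  after D1: wrote 5B at 0x04 = f5e33404b5
  after D2: wrote 5B at 0x0a = fa4e0098f5
  after D3: wrote 5B at 0x18 = f5e33404b5
query mem[0x17]=0x25, mem[0x1a]=0x34, mem[0x2a]=0xe3, mem[0x0a]=0xfa

MEM[0x17,0x1a,0x2a,0x0a] = 25 34 e3 fa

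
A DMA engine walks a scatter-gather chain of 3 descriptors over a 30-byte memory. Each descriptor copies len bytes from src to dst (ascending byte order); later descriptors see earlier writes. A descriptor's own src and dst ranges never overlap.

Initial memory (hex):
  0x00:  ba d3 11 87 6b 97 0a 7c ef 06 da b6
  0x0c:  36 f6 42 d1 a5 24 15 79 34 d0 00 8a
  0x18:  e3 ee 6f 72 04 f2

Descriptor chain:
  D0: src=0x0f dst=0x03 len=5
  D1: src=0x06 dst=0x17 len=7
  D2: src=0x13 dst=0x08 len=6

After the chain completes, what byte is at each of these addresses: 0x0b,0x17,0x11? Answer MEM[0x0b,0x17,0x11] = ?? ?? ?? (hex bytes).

MEM[0x0b,0x17,0x11] = 00 15 24

  after D0: wrote 5B at 0x03 = d1a5241579
  after D1: wrote 7B at 0x17 = 1579ef06dab636
  after D2: wrote 6B at 0x08 = 7934d0001579
query mem[0x0b]=0x00, mem[0x17]=0x15, mem[0x11]=0x24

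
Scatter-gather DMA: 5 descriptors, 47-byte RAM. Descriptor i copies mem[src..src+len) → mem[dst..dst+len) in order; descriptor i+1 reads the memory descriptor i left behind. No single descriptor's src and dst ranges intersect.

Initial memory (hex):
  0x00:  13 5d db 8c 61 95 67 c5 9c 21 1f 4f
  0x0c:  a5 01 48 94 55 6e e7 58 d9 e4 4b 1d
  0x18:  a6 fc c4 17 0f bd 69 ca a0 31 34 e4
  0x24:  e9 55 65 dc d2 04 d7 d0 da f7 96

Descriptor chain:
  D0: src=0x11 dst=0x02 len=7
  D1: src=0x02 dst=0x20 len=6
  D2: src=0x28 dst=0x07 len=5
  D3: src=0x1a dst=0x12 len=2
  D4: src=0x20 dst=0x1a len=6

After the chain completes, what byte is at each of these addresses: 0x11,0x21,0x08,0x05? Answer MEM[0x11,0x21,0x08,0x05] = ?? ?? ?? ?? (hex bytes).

MEM[0x11,0x21,0x08,0x05] = 6e e7 04 d9

  after D0: wrote 7B at 0x02 = 6ee758d9e44b1d
  after D1: wrote 6B at 0x20 = 6ee758d9e44b
  after D2: wrote 5B at 0x07 = d204d7d0da
  after D3: wrote 2B at 0x12 = c417
  after D4: wrote 6B at 0x1a = 6ee758d9e44b
query mem[0x11]=0x6e, mem[0x21]=0xe7, mem[0x08]=0x04, mem[0x05]=0xd9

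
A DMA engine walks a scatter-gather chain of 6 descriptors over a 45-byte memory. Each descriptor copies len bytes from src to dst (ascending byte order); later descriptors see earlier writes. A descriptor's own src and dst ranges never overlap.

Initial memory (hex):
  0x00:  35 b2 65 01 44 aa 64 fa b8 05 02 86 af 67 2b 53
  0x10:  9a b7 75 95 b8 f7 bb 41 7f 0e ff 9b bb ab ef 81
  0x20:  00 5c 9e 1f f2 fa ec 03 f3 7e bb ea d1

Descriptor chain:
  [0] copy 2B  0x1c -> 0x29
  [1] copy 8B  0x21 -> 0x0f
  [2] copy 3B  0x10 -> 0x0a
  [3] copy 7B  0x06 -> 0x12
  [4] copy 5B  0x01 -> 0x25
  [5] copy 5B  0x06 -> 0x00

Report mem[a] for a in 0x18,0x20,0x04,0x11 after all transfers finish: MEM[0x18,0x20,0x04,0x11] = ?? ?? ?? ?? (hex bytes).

  after D0: wrote 2B at 0x29 = bbab
  after D1: wrote 8B at 0x0f = 5c9e1ff2faec03f3
  after D2: wrote 3B at 0x0a = 9e1ff2
  after D3: wrote 7B at 0x12 = 64fab8059e1ff2
  after D4: wrote 5B at 0x25 = b2650144aa
  after D5: wrote 5B at 0x00 = 64fab8059e
query mem[0x18]=0xf2, mem[0x20]=0x00, mem[0x04]=0x9e, mem[0x11]=0x1f

MEM[0x18,0x20,0x04,0x11] = f2 00 9e 1f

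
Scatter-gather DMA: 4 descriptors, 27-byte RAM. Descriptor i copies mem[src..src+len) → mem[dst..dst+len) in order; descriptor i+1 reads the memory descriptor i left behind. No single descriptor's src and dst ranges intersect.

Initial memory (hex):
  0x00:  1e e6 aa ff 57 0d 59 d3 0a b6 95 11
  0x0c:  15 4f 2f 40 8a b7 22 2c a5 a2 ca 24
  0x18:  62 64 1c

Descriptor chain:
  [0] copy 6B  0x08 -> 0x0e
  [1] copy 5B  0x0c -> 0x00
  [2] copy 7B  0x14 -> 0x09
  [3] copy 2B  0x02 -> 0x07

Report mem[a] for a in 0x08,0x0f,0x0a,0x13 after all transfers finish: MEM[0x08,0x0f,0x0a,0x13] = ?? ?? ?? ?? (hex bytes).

  after D0: wrote 6B at 0x0e = 0ab69511154f
  after D1: wrote 5B at 0x00 = 154f0ab695
  after D2: wrote 7B at 0x09 = a5a2ca2462641c
  after D3: wrote 2B at 0x07 = 0ab6
query mem[0x08]=0xb6, mem[0x0f]=0x1c, mem[0x0a]=0xa2, mem[0x13]=0x4f

MEM[0x08,0x0f,0x0a,0x13] = b6 1c a2 4f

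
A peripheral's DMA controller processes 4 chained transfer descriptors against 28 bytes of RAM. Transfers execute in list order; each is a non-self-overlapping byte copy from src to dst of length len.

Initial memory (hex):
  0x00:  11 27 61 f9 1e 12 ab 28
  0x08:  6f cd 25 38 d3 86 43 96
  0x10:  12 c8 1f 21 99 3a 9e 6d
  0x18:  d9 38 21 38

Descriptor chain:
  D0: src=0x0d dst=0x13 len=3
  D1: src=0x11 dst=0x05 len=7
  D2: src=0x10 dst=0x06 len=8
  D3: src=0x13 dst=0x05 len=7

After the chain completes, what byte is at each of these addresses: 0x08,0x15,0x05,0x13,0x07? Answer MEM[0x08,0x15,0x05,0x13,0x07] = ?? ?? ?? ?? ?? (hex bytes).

#0 dst[0x13+3] := {0x86,0x43,0x96}
#1 dst[0x05+7] := {0xc8,0x1f,0x86,0x43,0x96,0x9e,0x6d}
#2 dst[0x06+8] := {0x12,0xc8,0x1f,0x86,0x43,0x96,0x9e,0x6d}
#3 dst[0x05+7] := {0x86,0x43,0x96,0x9e,0x6d,0xd9,0x38}
query mem[0x08]=0x9e, mem[0x15]=0x96, mem[0x05]=0x86, mem[0x13]=0x86, mem[0x07]=0x96

MEM[0x08,0x15,0x05,0x13,0x07] = 9e 96 86 86 96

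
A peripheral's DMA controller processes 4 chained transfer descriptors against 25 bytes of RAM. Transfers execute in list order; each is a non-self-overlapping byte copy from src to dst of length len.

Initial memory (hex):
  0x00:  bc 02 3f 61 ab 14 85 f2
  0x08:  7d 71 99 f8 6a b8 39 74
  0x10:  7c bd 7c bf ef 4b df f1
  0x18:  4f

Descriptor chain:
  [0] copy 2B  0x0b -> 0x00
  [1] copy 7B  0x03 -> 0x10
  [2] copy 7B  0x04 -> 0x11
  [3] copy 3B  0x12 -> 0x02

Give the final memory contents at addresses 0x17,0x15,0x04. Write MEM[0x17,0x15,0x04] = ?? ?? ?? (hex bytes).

  after D0: wrote 2B at 0x00 = f86a
  after D1: wrote 7B at 0x10 = 61ab1485f27d71
  after D2: wrote 7B at 0x11 = ab1485f27d7199
  after D3: wrote 3B at 0x02 = 1485f2
query mem[0x17]=0x99, mem[0x15]=0x7d, mem[0x04]=0xf2

MEM[0x17,0x15,0x04] = 99 7d f2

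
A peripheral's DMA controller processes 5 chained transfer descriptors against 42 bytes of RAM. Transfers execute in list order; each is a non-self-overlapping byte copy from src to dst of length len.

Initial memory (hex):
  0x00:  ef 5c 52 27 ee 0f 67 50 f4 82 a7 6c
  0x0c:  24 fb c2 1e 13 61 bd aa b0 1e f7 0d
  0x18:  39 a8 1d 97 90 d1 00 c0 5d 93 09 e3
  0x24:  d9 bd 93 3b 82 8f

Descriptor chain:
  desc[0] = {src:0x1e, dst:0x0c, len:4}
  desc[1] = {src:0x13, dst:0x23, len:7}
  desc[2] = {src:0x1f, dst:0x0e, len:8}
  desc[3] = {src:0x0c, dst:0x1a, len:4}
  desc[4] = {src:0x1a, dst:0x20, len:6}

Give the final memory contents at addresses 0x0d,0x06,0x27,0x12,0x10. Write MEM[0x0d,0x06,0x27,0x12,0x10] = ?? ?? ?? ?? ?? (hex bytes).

  after D0: wrote 4B at 0x0c = 00c05d93
  after D1: wrote 7B at 0x23 = aab01ef70d39a8
  after D2: wrote 8B at 0x0e = c05d9309aab01ef7
  after D3: wrote 4B at 0x1a = 00c0c05d
  after D4: wrote 6B at 0x20 = 00c0c05d00c0
query mem[0x0d]=0xc0, mem[0x06]=0x67, mem[0x27]=0x0d, mem[0x12]=0xaa, mem[0x10]=0x93

MEM[0x0d,0x06,0x27,0x12,0x10] = c0 67 0d aa 93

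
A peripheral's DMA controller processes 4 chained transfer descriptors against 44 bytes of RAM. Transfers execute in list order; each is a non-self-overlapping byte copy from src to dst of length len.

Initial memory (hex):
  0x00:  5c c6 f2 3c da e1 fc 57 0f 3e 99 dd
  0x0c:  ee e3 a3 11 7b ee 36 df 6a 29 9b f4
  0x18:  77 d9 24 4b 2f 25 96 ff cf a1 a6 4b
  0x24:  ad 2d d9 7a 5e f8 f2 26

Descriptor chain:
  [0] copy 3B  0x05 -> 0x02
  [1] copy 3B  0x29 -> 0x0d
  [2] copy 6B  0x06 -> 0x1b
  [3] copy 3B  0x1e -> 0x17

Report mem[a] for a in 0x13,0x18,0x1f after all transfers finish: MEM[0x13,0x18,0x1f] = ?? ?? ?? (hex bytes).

MEM[0x13,0x18,0x1f] = df 99 99

D0: mem[0x02..0x04] <- [e1 fc 57]
D1: mem[0x0d..0x0f] <- [f8 f2 26]
D2: mem[0x1b..0x20] <- [fc 57 0f 3e 99 dd]
D3: mem[0x17..0x19] <- [3e 99 dd]
query mem[0x13]=0xdf, mem[0x18]=0x99, mem[0x1f]=0x99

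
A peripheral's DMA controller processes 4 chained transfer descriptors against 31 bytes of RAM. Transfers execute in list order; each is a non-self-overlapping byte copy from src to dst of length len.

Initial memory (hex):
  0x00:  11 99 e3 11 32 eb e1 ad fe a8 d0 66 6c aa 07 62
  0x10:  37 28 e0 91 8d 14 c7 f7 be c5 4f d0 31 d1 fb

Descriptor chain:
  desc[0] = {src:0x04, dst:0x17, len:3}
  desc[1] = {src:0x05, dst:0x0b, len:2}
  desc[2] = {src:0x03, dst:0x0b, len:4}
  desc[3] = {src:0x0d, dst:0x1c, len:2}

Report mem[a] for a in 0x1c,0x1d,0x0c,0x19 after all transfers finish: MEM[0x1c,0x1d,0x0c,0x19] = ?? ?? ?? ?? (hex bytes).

D0: mem[0x17..0x19] <- [32 eb e1]
D1: mem[0x0b..0x0c] <- [eb e1]
D2: mem[0x0b..0x0e] <- [11 32 eb e1]
D3: mem[0x1c..0x1d] <- [eb e1]
query mem[0x1c]=0xeb, mem[0x1d]=0xe1, mem[0x0c]=0x32, mem[0x19]=0xe1

MEM[0x1c,0x1d,0x0c,0x19] = eb e1 32 e1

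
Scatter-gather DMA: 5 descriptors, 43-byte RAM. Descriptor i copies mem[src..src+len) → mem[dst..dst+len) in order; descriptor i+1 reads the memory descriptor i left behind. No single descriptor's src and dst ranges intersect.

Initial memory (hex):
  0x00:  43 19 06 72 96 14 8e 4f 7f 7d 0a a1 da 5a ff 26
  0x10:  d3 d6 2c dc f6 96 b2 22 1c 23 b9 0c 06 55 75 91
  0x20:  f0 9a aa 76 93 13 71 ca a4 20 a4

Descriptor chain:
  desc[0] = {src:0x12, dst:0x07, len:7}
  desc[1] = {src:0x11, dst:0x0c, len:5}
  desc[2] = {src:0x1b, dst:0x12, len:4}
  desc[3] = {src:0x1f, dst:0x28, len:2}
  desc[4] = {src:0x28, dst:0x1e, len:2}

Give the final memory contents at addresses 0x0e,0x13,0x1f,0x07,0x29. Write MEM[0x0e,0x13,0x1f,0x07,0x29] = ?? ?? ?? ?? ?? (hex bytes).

#0 dst[0x07+7] := {0x2c,0xdc,0xf6,0x96,0xb2,0x22,0x1c}
#1 dst[0x0c+5] := {0xd6,0x2c,0xdc,0xf6,0x96}
#2 dst[0x12+4] := {0x0c,0x06,0x55,0x75}
#3 dst[0x28+2] := {0x91,0xf0}
#4 dst[0x1e+2] := {0x91,0xf0}
query mem[0x0e]=0xdc, mem[0x13]=0x06, mem[0x1f]=0xf0, mem[0x07]=0x2c, mem[0x29]=0xf0

MEM[0x0e,0x13,0x1f,0x07,0x29] = dc 06 f0 2c f0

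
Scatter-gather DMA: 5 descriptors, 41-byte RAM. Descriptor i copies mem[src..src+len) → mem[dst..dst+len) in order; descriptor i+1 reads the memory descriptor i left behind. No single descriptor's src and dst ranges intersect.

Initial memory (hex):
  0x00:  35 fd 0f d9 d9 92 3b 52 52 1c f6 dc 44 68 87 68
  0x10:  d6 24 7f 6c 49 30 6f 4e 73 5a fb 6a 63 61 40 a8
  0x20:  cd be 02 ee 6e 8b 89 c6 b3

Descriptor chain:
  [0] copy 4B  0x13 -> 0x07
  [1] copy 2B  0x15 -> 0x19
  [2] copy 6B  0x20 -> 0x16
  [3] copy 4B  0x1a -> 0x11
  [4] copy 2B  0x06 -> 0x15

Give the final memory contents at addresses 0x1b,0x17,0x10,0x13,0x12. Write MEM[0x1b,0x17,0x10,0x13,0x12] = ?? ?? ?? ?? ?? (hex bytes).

MEM[0x1b,0x17,0x10,0x13,0x12] = 8b be d6 63 8b

[0] 0x13->0x07 len=4 : 6c 49 30 6f
[1] 0x15->0x19 len=2 : 30 6f
[2] 0x20->0x16 len=6 : cd be 02 ee 6e 8b
[3] 0x1a->0x11 len=4 : 6e 8b 63 61
[4] 0x06->0x15 len=2 : 3b 6c
query mem[0x1b]=0x8b, mem[0x17]=0xbe, mem[0x10]=0xd6, mem[0x13]=0x63, mem[0x12]=0x8b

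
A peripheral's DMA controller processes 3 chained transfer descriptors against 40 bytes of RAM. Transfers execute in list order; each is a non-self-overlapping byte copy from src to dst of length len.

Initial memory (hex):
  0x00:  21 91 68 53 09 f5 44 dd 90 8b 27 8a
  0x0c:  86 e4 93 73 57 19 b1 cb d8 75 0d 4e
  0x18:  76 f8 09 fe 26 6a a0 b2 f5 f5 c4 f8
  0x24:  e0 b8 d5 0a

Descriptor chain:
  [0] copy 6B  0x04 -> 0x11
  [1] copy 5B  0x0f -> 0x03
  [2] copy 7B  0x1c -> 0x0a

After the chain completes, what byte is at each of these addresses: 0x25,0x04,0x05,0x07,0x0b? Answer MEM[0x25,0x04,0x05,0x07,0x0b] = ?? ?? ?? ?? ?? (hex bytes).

D0: mem[0x11..0x16] <- [09 f5 44 dd 90 8b]
D1: mem[0x03..0x07] <- [73 57 09 f5 44]
D2: mem[0x0a..0x10] <- [26 6a a0 b2 f5 f5 c4]
query mem[0x25]=0xb8, mem[0x04]=0x57, mem[0x05]=0x09, mem[0x07]=0x44, mem[0x0b]=0x6a

MEM[0x25,0x04,0x05,0x07,0x0b] = b8 57 09 44 6a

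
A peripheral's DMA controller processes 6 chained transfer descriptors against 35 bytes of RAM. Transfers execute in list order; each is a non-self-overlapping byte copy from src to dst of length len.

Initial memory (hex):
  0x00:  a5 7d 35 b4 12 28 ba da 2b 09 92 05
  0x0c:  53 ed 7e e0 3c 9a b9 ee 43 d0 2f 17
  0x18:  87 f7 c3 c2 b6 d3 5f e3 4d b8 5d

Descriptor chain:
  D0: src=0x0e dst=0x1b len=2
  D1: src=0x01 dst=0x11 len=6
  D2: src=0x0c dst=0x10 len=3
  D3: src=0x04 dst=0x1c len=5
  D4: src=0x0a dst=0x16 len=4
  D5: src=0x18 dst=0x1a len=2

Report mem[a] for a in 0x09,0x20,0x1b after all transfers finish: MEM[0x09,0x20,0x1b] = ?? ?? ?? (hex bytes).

MEM[0x09,0x20,0x1b] = 09 2b ed

D0: mem[0x1b..0x1c] <- [7e e0]
D1: mem[0x11..0x16] <- [7d 35 b4 12 28 ba]
D2: mem[0x10..0x12] <- [53 ed 7e]
D3: mem[0x1c..0x20] <- [12 28 ba da 2b]
D4: mem[0x16..0x19] <- [92 05 53 ed]
D5: mem[0x1a..0x1b] <- [53 ed]
query mem[0x09]=0x09, mem[0x20]=0x2b, mem[0x1b]=0xed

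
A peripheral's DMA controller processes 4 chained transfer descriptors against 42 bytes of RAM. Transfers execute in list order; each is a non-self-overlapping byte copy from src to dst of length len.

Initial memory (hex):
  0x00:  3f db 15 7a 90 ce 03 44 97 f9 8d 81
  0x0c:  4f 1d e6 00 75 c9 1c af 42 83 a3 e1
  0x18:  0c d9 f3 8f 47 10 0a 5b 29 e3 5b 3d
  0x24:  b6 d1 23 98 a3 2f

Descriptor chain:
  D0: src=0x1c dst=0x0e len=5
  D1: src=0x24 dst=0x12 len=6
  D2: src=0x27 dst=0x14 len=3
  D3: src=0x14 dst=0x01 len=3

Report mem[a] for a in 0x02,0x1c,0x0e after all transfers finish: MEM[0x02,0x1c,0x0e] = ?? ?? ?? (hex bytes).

MEM[0x02,0x1c,0x0e] = a3 47 47

[0] 0x1c->0x0e len=5 : 47 10 0a 5b 29
[1] 0x24->0x12 len=6 : b6 d1 23 98 a3 2f
[2] 0x27->0x14 len=3 : 98 a3 2f
[3] 0x14->0x01 len=3 : 98 a3 2f
query mem[0x02]=0xa3, mem[0x1c]=0x47, mem[0x0e]=0x47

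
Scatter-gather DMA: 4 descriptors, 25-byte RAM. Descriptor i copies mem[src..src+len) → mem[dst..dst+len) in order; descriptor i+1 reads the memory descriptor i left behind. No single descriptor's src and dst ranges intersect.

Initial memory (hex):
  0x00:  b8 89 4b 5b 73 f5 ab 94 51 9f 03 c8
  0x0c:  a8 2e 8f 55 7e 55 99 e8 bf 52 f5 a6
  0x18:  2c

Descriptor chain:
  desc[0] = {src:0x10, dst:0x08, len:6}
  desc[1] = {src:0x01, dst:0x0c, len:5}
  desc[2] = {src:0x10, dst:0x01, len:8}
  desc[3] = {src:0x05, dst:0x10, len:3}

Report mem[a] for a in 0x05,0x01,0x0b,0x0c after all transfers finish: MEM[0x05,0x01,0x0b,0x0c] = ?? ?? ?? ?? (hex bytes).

  after D0: wrote 6B at 0x08 = 7e5599e8bf52
  after D1: wrote 5B at 0x0c = 894b5b73f5
  after D2: wrote 8B at 0x01 = f55599e8bf52f5a6
  after D3: wrote 3B at 0x10 = bf52f5
query mem[0x05]=0xbf, mem[0x01]=0xf5, mem[0x0b]=0xe8, mem[0x0c]=0x89

MEM[0x05,0x01,0x0b,0x0c] = bf f5 e8 89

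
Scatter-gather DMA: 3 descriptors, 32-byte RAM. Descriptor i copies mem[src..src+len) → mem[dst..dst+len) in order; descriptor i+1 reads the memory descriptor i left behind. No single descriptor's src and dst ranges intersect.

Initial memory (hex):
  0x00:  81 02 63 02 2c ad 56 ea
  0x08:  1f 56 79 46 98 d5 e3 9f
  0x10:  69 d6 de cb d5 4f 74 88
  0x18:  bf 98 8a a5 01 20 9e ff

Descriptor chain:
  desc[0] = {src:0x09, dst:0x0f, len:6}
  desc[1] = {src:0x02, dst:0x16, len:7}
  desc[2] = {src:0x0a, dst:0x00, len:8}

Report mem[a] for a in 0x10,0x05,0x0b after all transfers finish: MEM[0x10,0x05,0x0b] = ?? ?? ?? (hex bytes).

D0: mem[0x0f..0x14] <- [56 79 46 98 d5 e3]
D1: mem[0x16..0x1c] <- [63 02 2c ad 56 ea 1f]
D2: mem[0x00..0x07] <- [79 46 98 d5 e3 56 79 46]
query mem[0x10]=0x79, mem[0x05]=0x56, mem[0x0b]=0x46

MEM[0x10,0x05,0x0b] = 79 56 46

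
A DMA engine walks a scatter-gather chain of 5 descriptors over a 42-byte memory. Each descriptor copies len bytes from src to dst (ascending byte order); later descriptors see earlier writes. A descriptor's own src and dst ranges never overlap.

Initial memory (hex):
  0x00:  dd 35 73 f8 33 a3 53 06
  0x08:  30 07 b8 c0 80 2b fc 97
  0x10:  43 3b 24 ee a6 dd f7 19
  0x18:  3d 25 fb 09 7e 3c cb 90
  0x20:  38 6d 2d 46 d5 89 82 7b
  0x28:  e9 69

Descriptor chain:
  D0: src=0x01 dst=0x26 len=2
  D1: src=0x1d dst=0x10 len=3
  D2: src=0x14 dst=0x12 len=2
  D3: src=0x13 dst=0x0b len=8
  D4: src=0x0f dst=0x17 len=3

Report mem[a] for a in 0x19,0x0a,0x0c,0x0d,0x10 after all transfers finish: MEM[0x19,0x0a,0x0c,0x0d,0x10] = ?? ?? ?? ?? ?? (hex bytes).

MEM[0x19,0x0a,0x0c,0x0d,0x10] = 25 b8 a6 dd 3d

#0 dst[0x26+2] := {0x35,0x73}
#1 dst[0x10+3] := {0x3c,0xcb,0x90}
#2 dst[0x12+2] := {0xa6,0xdd}
#3 dst[0x0b+8] := {0xdd,0xa6,0xdd,0xf7,0x19,0x3d,0x25,0xfb}
#4 dst[0x17+3] := {0x19,0x3d,0x25}
query mem[0x19]=0x25, mem[0x0a]=0xb8, mem[0x0c]=0xa6, mem[0x0d]=0xdd, mem[0x10]=0x3d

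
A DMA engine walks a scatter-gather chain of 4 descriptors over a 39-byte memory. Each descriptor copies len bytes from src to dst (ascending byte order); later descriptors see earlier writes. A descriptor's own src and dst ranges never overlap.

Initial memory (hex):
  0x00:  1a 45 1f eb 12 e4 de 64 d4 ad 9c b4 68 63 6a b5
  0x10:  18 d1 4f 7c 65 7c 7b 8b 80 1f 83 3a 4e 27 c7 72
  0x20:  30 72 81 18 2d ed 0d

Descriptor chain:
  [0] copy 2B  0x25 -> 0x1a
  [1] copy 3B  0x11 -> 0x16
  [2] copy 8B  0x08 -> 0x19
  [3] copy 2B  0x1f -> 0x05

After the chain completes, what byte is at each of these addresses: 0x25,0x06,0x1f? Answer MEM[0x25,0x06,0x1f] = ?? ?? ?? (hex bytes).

#0 dst[0x1a+2] := {0xed,0x0d}
#1 dst[0x16+3] := {0xd1,0x4f,0x7c}
#2 dst[0x19+8] := {0xd4,0xad,0x9c,0xb4,0x68,0x63,0x6a,0xb5}
#3 dst[0x05+2] := {0x6a,0xb5}
query mem[0x25]=0xed, mem[0x06]=0xb5, mem[0x1f]=0x6a

MEM[0x25,0x06,0x1f] = ed b5 6a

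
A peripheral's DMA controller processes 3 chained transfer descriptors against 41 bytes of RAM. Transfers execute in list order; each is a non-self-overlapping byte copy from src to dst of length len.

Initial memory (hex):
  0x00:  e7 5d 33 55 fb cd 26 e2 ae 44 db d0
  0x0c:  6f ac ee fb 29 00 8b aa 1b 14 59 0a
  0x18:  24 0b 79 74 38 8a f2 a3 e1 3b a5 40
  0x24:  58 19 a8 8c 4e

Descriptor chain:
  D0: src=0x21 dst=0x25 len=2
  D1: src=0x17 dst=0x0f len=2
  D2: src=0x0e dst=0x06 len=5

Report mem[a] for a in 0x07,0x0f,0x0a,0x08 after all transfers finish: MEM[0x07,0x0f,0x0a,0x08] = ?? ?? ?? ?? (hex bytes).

MEM[0x07,0x0f,0x0a,0x08] = 0a 0a 8b 24

[0] 0x21->0x25 len=2 : 3b a5
[1] 0x17->0x0f len=2 : 0a 24
[2] 0x0e->0x06 len=5 : ee 0a 24 00 8b
query mem[0x07]=0x0a, mem[0x0f]=0x0a, mem[0x0a]=0x8b, mem[0x08]=0x24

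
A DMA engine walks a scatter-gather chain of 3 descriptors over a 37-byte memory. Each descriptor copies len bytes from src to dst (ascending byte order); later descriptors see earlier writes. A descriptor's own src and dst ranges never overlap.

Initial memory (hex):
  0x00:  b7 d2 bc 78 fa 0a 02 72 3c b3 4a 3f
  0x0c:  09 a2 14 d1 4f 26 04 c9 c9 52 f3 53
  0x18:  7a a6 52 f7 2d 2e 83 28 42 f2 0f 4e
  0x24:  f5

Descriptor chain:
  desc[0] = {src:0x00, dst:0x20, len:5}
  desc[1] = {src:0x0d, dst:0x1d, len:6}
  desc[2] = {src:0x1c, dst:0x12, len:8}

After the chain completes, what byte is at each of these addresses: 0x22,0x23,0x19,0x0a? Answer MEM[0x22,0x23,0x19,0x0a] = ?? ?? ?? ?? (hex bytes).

MEM[0x22,0x23,0x19,0x0a] = 04 78 78 4a

D0: mem[0x20..0x24] <- [b7 d2 bc 78 fa]
D1: mem[0x1d..0x22] <- [a2 14 d1 4f 26 04]
D2: mem[0x12..0x19] <- [2d a2 14 d1 4f 26 04 78]
query mem[0x22]=0x04, mem[0x23]=0x78, mem[0x19]=0x78, mem[0x0a]=0x4a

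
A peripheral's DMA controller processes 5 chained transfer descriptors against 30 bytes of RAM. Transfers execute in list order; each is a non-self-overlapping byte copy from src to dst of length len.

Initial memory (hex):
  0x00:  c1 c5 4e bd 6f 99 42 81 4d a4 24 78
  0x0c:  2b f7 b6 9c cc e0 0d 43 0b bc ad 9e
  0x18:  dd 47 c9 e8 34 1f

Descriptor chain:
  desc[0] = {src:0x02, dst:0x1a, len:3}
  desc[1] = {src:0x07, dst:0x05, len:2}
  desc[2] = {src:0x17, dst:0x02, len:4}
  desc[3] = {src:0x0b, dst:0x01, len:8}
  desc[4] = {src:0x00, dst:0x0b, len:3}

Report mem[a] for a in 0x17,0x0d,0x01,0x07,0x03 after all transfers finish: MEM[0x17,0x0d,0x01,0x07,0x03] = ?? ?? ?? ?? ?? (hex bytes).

[0] 0x02->0x1a len=3 : 4e bd 6f
[1] 0x07->0x05 len=2 : 81 4d
[2] 0x17->0x02 len=4 : 9e dd 47 4e
[3] 0x0b->0x01 len=8 : 78 2b f7 b6 9c cc e0 0d
[4] 0x00->0x0b len=3 : c1 78 2b
query mem[0x17]=0x9e, mem[0x0d]=0x2b, mem[0x01]=0x78, mem[0x07]=0xe0, mem[0x03]=0xf7

MEM[0x17,0x0d,0x01,0x07,0x03] = 9e 2b 78 e0 f7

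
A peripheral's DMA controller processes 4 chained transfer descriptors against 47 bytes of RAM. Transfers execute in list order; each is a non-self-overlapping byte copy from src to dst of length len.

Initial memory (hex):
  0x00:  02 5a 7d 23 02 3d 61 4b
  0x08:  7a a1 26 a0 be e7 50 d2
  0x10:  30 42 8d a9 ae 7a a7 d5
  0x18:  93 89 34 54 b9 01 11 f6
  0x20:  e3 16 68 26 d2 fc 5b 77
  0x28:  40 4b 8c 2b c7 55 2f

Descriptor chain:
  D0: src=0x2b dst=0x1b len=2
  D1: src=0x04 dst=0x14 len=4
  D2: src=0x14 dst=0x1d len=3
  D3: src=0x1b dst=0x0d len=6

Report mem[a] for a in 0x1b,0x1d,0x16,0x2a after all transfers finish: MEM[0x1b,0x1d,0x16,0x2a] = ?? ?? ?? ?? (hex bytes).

[0] 0x2b->0x1b len=2 : 2b c7
[1] 0x04->0x14 len=4 : 02 3d 61 4b
[2] 0x14->0x1d len=3 : 02 3d 61
[3] 0x1b->0x0d len=6 : 2b c7 02 3d 61 e3
query mem[0x1b]=0x2b, mem[0x1d]=0x02, mem[0x16]=0x61, mem[0x2a]=0x8c

MEM[0x1b,0x1d,0x16,0x2a] = 2b 02 61 8c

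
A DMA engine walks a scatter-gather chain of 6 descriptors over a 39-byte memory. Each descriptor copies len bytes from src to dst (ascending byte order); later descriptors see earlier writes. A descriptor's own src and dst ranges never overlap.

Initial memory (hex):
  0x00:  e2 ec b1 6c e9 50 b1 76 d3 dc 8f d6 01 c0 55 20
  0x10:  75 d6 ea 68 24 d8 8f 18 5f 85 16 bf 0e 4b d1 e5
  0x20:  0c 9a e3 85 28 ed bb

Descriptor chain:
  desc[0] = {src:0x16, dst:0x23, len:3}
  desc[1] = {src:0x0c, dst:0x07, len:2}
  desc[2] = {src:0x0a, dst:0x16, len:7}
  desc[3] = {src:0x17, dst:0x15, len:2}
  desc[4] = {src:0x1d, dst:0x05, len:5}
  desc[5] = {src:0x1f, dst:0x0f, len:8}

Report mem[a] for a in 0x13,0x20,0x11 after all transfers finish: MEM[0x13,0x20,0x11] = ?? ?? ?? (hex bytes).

MEM[0x13,0x20,0x11] = 8f 0c 9a

D0: mem[0x23..0x25] <- [8f 18 5f]
D1: mem[0x07..0x08] <- [01 c0]
D2: mem[0x16..0x1c] <- [8f d6 01 c0 55 20 75]
D3: mem[0x15..0x16] <- [d6 01]
D4: mem[0x05..0x09] <- [4b d1 e5 0c 9a]
D5: mem[0x0f..0x16] <- [e5 0c 9a e3 8f 18 5f bb]
query mem[0x13]=0x8f, mem[0x20]=0x0c, mem[0x11]=0x9a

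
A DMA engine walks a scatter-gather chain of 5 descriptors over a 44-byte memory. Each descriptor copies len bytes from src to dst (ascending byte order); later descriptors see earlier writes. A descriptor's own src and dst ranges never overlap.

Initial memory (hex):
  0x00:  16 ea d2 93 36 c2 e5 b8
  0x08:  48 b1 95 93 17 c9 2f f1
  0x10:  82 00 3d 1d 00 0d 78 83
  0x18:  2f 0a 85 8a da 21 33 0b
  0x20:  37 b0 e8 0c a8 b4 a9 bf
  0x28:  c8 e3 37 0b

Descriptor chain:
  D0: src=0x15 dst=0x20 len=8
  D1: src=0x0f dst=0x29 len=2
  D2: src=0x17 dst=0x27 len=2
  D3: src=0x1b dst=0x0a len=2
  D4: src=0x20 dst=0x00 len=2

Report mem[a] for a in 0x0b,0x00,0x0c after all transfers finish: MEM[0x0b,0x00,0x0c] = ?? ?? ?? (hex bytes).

MEM[0x0b,0x00,0x0c] = da 0d 17

D0: mem[0x20..0x27] <- [0d 78 83 2f 0a 85 8a da]
D1: mem[0x29..0x2a] <- [f1 82]
D2: mem[0x27..0x28] <- [83 2f]
D3: mem[0x0a..0x0b] <- [8a da]
D4: mem[0x00..0x01] <- [0d 78]
query mem[0x0b]=0xda, mem[0x00]=0x0d, mem[0x0c]=0x17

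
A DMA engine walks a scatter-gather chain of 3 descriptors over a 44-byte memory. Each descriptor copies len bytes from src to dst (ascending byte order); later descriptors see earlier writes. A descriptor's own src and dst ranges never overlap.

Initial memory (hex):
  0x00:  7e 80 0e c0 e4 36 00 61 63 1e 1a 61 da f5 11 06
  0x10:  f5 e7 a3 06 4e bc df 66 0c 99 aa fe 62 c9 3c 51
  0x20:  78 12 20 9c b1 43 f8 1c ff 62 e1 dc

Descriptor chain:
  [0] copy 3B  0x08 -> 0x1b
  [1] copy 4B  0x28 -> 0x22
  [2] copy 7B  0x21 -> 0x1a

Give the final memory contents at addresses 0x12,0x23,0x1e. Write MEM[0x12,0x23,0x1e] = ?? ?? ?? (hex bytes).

  after D0: wrote 3B at 0x1b = 631e1a
  after D1: wrote 4B at 0x22 = ff62e1dc
  after D2: wrote 7B at 0x1a = 12ff62e1dcf81c
query mem[0x12]=0xa3, mem[0x23]=0x62, mem[0x1e]=0xdc

MEM[0x12,0x23,0x1e] = a3 62 dc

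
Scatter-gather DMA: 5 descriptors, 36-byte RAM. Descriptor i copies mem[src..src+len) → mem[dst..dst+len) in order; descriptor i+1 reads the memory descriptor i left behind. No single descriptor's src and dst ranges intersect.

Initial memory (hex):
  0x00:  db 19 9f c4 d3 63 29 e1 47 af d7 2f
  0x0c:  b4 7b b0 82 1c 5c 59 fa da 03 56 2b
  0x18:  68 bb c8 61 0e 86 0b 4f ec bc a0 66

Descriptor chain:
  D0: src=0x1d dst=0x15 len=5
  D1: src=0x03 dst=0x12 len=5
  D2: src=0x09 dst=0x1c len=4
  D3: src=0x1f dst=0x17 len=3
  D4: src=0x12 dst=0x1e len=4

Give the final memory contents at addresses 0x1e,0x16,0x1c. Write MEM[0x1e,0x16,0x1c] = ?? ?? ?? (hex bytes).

D0: mem[0x15..0x19] <- [86 0b 4f ec bc]
D1: mem[0x12..0x16] <- [c4 d3 63 29 e1]
D2: mem[0x1c..0x1f] <- [af d7 2f b4]
D3: mem[0x17..0x19] <- [b4 ec bc]
D4: mem[0x1e..0x21] <- [c4 d3 63 29]
query mem[0x1e]=0xc4, mem[0x16]=0xe1, mem[0x1c]=0xaf

MEM[0x1e,0x16,0x1c] = c4 e1 af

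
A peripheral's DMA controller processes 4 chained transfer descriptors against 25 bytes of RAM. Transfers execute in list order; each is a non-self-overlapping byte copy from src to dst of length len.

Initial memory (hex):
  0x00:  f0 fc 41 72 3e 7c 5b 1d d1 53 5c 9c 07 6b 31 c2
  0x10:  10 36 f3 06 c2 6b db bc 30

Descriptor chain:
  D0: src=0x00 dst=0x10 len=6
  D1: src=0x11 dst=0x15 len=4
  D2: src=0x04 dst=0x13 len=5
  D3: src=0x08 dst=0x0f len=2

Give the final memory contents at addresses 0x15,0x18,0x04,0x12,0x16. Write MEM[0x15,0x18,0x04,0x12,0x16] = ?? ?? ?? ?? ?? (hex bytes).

MEM[0x15,0x18,0x04,0x12,0x16] = 5b 3e 3e 41 1d

#0 dst[0x10+6] := {0xf0,0xfc,0x41,0x72,0x3e,0x7c}
#1 dst[0x15+4] := {0xfc,0x41,0x72,0x3e}
#2 dst[0x13+5] := {0x3e,0x7c,0x5b,0x1d,0xd1}
#3 dst[0x0f+2] := {0xd1,0x53}
query mem[0x15]=0x5b, mem[0x18]=0x3e, mem[0x04]=0x3e, mem[0x12]=0x41, mem[0x16]=0x1d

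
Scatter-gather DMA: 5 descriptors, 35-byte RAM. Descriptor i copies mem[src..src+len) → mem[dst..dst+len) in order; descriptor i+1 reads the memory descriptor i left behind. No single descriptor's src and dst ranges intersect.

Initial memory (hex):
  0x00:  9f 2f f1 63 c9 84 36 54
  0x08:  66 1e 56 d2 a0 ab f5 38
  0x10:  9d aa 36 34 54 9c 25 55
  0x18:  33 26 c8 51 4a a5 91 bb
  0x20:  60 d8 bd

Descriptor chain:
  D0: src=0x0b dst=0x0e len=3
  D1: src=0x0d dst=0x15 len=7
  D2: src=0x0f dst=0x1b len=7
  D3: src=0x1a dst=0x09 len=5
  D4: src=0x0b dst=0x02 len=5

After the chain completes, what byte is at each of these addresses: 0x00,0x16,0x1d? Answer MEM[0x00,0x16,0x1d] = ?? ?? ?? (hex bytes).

MEM[0x00,0x16,0x1d] = 9f d2 aa

D0: mem[0x0e..0x10] <- [d2 a0 ab]
D1: mem[0x15..0x1b] <- [ab d2 a0 ab aa 36 34]
D2: mem[0x1b..0x21] <- [a0 ab aa 36 34 54 ab]
D3: mem[0x09..0x0d] <- [36 a0 ab aa 36]
D4: mem[0x02..0x06] <- [ab aa 36 d2 a0]
query mem[0x00]=0x9f, mem[0x16]=0xd2, mem[0x1d]=0xaa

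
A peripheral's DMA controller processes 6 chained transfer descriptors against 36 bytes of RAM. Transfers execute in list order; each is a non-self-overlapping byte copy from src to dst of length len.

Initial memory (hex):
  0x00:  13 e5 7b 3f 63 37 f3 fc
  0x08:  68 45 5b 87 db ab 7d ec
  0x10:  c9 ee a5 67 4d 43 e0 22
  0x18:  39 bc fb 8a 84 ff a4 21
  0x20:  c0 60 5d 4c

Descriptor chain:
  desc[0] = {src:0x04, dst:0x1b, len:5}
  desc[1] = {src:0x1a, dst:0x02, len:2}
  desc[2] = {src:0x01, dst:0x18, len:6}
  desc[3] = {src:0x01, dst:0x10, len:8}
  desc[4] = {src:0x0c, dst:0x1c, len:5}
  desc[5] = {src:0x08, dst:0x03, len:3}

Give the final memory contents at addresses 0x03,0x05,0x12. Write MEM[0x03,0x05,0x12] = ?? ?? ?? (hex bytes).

MEM[0x03,0x05,0x12] = 68 5b 63

D0: mem[0x1b..0x1f] <- [63 37 f3 fc 68]
D1: mem[0x02..0x03] <- [fb 63]
D2: mem[0x18..0x1d] <- [e5 fb 63 63 37 f3]
D3: mem[0x10..0x17] <- [e5 fb 63 63 37 f3 fc 68]
D4: mem[0x1c..0x20] <- [db ab 7d ec e5]
D5: mem[0x03..0x05] <- [68 45 5b]
query mem[0x03]=0x68, mem[0x05]=0x5b, mem[0x12]=0x63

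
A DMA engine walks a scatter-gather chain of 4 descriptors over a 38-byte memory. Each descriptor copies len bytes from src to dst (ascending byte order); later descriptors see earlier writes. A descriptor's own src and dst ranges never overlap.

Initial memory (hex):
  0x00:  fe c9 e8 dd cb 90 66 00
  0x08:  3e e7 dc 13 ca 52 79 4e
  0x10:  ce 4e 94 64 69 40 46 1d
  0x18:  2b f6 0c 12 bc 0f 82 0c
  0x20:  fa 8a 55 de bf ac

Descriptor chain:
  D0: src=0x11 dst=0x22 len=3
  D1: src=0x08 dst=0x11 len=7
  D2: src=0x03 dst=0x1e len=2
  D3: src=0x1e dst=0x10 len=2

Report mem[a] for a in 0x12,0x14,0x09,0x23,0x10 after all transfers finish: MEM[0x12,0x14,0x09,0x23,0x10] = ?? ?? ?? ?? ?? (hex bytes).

MEM[0x12,0x14,0x09,0x23,0x10] = e7 13 e7 94 dd

  after D0: wrote 3B at 0x22 = 4e9464
  after D1: wrote 7B at 0x11 = 3ee7dc13ca5279
  after D2: wrote 2B at 0x1e = ddcb
  after D3: wrote 2B at 0x10 = ddcb
query mem[0x12]=0xe7, mem[0x14]=0x13, mem[0x09]=0xe7, mem[0x23]=0x94, mem[0x10]=0xdd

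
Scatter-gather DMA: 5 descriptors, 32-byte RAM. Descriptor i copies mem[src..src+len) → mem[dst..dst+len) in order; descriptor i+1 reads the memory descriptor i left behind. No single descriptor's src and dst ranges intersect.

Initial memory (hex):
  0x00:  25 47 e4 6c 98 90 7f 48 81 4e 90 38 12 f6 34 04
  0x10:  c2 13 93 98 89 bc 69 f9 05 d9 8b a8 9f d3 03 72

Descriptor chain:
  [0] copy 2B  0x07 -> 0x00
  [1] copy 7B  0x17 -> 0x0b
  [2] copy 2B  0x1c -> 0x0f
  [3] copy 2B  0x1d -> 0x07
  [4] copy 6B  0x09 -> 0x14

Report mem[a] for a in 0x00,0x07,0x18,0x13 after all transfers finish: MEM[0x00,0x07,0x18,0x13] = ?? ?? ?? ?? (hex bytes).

MEM[0x00,0x07,0x18,0x13] = 48 d3 d9 98

[0] 0x07->0x00 len=2 : 48 81
[1] 0x17->0x0b len=7 : f9 05 d9 8b a8 9f d3
[2] 0x1c->0x0f len=2 : 9f d3
[3] 0x1d->0x07 len=2 : d3 03
[4] 0x09->0x14 len=6 : 4e 90 f9 05 d9 8b
query mem[0x00]=0x48, mem[0x07]=0xd3, mem[0x18]=0xd9, mem[0x13]=0x98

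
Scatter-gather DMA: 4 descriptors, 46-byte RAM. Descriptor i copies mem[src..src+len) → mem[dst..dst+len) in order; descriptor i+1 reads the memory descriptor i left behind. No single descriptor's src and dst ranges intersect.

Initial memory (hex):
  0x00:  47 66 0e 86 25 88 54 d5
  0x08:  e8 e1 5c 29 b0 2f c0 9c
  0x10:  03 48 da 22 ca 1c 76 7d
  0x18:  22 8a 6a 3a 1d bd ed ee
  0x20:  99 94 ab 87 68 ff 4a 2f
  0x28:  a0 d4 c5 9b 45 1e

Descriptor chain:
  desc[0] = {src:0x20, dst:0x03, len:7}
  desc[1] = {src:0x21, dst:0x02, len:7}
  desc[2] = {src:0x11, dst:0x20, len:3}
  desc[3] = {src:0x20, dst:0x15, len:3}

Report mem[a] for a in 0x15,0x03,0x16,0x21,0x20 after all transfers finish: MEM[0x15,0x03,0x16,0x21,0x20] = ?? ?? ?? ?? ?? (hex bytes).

#0 dst[0x03+7] := {0x99,0x94,0xab,0x87,0x68,0xff,0x4a}
#1 dst[0x02+7] := {0x94,0xab,0x87,0x68,0xff,0x4a,0x2f}
#2 dst[0x20+3] := {0x48,0xda,0x22}
#3 dst[0x15+3] := {0x48,0xda,0x22}
query mem[0x15]=0x48, mem[0x03]=0xab, mem[0x16]=0xda, mem[0x21]=0xda, mem[0x20]=0x48

MEM[0x15,0x03,0x16,0x21,0x20] = 48 ab da da 48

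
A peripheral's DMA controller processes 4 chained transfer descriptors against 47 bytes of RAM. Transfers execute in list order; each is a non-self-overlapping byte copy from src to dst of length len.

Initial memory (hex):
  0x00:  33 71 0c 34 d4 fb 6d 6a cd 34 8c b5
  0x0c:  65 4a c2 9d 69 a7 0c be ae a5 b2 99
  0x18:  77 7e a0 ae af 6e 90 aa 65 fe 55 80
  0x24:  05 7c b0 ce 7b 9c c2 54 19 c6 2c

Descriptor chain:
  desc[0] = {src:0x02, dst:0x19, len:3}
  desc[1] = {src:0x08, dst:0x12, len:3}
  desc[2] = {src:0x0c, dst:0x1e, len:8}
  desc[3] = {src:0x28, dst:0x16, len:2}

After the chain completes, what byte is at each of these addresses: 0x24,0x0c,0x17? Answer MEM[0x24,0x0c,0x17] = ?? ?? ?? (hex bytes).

[0] 0x02->0x19 len=3 : 0c 34 d4
[1] 0x08->0x12 len=3 : cd 34 8c
[2] 0x0c->0x1e len=8 : 65 4a c2 9d 69 a7 cd 34
[3] 0x28->0x16 len=2 : 7b 9c
query mem[0x24]=0xcd, mem[0x0c]=0x65, mem[0x17]=0x9c

MEM[0x24,0x0c,0x17] = cd 65 9c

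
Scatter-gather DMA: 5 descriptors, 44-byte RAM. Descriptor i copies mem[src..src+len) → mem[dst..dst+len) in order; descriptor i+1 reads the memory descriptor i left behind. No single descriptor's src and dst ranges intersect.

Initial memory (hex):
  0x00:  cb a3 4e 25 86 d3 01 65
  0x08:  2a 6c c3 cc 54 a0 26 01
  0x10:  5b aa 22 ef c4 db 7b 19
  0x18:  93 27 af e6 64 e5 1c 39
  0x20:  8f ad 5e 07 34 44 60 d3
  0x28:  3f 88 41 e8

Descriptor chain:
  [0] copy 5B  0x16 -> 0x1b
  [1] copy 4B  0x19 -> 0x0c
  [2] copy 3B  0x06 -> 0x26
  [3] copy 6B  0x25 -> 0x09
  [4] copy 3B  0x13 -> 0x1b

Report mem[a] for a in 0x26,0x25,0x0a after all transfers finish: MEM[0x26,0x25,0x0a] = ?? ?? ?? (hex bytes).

#0 dst[0x1b+5] := {0x7b,0x19,0x93,0x27,0xaf}
#1 dst[0x0c+4] := {0x27,0xaf,0x7b,0x19}
#2 dst[0x26+3] := {0x01,0x65,0x2a}
#3 dst[0x09+6] := {0x44,0x01,0x65,0x2a,0x88,0x41}
#4 dst[0x1b+3] := {0xef,0xc4,0xdb}
query mem[0x26]=0x01, mem[0x25]=0x44, mem[0x0a]=0x01

MEM[0x26,0x25,0x0a] = 01 44 01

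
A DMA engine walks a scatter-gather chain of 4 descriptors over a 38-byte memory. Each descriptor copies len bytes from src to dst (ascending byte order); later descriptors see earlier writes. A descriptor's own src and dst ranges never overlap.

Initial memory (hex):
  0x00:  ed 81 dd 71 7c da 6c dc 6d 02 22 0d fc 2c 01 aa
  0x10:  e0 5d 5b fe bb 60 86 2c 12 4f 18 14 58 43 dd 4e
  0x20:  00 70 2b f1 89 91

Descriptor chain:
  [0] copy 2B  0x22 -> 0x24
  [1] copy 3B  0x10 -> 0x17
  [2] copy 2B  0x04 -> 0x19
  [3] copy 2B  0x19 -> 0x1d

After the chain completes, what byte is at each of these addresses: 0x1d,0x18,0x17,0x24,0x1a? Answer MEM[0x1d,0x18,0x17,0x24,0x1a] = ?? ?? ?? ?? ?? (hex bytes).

MEM[0x1d,0x18,0x17,0x24,0x1a] = 7c 5d e0 2b da

#0 dst[0x24+2] := {0x2b,0xf1}
#1 dst[0x17+3] := {0xe0,0x5d,0x5b}
#2 dst[0x19+2] := {0x7c,0xda}
#3 dst[0x1d+2] := {0x7c,0xda}
query mem[0x1d]=0x7c, mem[0x18]=0x5d, mem[0x17]=0xe0, mem[0x24]=0x2b, mem[0x1a]=0xda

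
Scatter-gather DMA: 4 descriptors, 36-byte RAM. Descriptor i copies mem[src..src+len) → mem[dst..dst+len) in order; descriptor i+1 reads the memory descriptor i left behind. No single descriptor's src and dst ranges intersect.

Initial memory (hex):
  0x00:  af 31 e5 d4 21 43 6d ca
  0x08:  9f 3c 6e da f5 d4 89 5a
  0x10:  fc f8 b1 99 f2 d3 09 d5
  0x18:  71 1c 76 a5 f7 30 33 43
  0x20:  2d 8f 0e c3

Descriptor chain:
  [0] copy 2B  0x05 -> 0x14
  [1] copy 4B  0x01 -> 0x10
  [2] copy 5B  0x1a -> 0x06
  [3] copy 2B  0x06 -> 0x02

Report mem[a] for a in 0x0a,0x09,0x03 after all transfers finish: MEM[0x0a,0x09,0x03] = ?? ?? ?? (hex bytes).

MEM[0x0a,0x09,0x03] = 33 30 a5

D0: mem[0x14..0x15] <- [43 6d]
D1: mem[0x10..0x13] <- [31 e5 d4 21]
D2: mem[0x06..0x0a] <- [76 a5 f7 30 33]
D3: mem[0x02..0x03] <- [76 a5]
query mem[0x0a]=0x33, mem[0x09]=0x30, mem[0x03]=0xa5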